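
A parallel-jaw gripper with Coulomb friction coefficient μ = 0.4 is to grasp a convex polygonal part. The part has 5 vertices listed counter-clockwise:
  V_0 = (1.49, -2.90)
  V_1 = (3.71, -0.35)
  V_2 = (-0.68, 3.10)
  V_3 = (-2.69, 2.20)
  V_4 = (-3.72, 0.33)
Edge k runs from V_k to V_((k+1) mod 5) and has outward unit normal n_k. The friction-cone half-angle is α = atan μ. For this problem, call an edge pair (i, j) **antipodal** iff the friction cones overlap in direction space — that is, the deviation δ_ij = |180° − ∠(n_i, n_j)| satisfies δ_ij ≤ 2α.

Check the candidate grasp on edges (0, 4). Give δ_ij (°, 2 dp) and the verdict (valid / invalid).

α = atan 0.4 = 21.80°;  2α = 43.60°
edge 0: e_0 = (+2.22, +2.55);  n_0 = (+0.7542, -0.6566)
edge 4: e_4 = (+5.21, -3.23);  n_4 = (-0.5269, -0.8499)
∠(n_0, n_4) = 80.75°
δ = |180° − 80.75°| = 99.25°
99.25° > 2α = 43.60°  →  invalid

δ = 99.25°, invalid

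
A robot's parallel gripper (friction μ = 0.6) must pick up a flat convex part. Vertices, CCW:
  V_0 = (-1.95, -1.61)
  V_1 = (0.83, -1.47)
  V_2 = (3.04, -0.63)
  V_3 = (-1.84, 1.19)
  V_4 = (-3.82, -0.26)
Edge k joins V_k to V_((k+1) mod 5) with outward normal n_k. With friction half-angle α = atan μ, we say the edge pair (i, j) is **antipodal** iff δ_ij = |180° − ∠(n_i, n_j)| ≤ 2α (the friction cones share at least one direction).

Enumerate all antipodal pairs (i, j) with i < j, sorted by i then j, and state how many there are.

α = atan 0.6 = 30.96°;  2α = 61.93°
n_0 = (+0.0503, -0.9987)
n_1 = (+0.3553, -0.9348)
n_2 = (+0.3494, +0.9370)
n_3 = (-0.5908, +0.8068)
n_4 = (-0.5853, -0.8108)
  (0,1): δ = 162.07°  ·
  (0,2): δ = 23.34°  ✓
  (0,3): δ = 33.33°  ✓
  (0,4): δ = 141.29°  ·
  (1,2): δ = 41.26°  ✓
  (1,3): δ = 15.40°  ✓
  (1,4): δ = 123.36°  ·
  (2,3): δ = 123.33°  ·
  (2,4): δ = 15.37°  ✓
  (3,4): δ = 72.04°  ·
antipodal pairs: 5

count = 5; pairs: (0,2), (0,3), (1,2), (1,3), (2,4)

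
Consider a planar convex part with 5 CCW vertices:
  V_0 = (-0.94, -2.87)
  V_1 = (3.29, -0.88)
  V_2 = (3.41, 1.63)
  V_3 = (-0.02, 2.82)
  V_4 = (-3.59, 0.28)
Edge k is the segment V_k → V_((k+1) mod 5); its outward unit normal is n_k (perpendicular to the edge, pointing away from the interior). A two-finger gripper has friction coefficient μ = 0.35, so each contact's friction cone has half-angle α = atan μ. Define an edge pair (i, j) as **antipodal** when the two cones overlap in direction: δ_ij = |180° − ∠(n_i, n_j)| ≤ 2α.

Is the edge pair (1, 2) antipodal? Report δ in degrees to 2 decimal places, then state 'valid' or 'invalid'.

δ = 106.40°, invalid

α = atan 0.35 = 19.29°;  2α = 38.58°
edge 1: e_1 = (+0.12, +2.51);  n_1 = (+0.9989, -0.0478)
edge 2: e_2 = (-3.43, +1.19);  n_2 = (+0.3278, +0.9448)
∠(n_1, n_2) = 73.60°
δ = |180° − 73.60°| = 106.40°
106.40° > 2α = 38.58°  →  invalid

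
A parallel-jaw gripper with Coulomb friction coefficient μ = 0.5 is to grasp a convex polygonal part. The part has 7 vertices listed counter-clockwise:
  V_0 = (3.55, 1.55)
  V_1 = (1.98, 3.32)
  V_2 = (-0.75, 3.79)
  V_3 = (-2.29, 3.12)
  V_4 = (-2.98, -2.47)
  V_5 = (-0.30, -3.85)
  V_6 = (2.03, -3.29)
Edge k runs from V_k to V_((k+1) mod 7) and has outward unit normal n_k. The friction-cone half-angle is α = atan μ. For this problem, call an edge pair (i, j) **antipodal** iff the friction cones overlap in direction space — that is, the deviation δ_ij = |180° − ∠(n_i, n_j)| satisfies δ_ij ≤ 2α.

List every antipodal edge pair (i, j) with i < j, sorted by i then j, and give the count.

α = atan 0.5 = 26.57°;  2α = 53.13°
n_0 = (+0.7481, +0.6636)
n_1 = (+0.1697, +0.9855)
n_2 = (-0.3989, +0.9170)
n_3 = (-0.9925, +0.1225)
n_4 = (-0.4578, -0.8891)
n_5 = (+0.2337, -0.9723)
n_6 = (+0.9541, -0.2996)
  (0,1): δ = 141.34°  ·
  (0,2): δ = 108.06°  ·
  (0,3): δ = 48.61°  ✓
  (0,4): δ = 21.18°  ✓
  (0,5): δ = 61.94°  ·
  (0,6): δ = 120.99°  ·
  (1,2): δ = 146.72°  ·
  (1,3): δ = 87.27°  ·
  (1,4): δ = 17.48°  ✓
  (1,5): δ = 23.28°  ✓
  (1,6): δ = 82.33°  ·
  (2,3): δ = 120.55°  ·
  (2,4): δ = 50.76°  ✓
  (2,5): δ = 10.00°  ✓
  (2,6): δ = 49.05°  ✓
  (3,4): δ = 110.21°  ·
  (3,5): δ = 69.45°  ·
  (3,6): δ = 10.40°  ✓
  (4,5): δ = 139.24°  ·
  (4,6): δ = 80.19°  ·
  (5,6): δ = 120.95°  ·
antipodal pairs: 8

count = 8; pairs: (0,3), (0,4), (1,4), (1,5), (2,4), (2,5), (2,6), (3,6)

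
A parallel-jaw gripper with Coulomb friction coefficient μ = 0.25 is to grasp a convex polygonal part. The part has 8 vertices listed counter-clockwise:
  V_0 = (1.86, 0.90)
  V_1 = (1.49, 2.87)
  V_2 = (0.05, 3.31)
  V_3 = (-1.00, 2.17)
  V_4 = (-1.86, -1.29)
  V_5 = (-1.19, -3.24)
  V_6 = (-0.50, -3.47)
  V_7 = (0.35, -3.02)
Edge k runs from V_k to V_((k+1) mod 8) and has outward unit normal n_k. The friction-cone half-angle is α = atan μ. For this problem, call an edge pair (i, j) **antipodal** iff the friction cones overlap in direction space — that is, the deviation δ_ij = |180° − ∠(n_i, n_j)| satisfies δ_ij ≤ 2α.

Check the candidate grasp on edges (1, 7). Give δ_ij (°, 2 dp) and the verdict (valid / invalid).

α = atan 0.25 = 14.04°;  2α = 28.07°
edge 1: e_1 = (-1.44, +0.44);  n_1 = (+0.2922, +0.9564)
edge 7: e_7 = (+1.51, +3.92);  n_7 = (+0.9332, -0.3595)
∠(n_1, n_7) = 94.08°
δ = |180° − 94.08°| = 85.92°
85.92° > 2α = 28.07°  →  invalid

δ = 85.92°, invalid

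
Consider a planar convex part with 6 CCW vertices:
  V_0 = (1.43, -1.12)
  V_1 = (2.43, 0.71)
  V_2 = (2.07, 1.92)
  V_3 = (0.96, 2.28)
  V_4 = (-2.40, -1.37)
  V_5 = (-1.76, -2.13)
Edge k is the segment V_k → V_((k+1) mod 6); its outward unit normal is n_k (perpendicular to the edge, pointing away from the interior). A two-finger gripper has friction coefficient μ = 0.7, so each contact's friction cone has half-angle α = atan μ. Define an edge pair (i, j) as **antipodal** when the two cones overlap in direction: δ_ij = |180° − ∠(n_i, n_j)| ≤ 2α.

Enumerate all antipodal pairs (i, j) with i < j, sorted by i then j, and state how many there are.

α = atan 0.7 = 34.99°;  2α = 69.98°
n_0 = (+0.8775, -0.4795)
n_1 = (+0.9585, +0.2852)
n_2 = (+0.3085, +0.9512)
n_3 = (-0.7357, +0.6773)
n_4 = (-0.7649, -0.6441)
n_5 = (+0.3018, -0.9534)
  (0,1): δ = 134.78°  ·
  (0,2): δ = 79.31°  ·
  (0,3): δ = 13.98°  ✓
  (0,4): δ = 68.76°  ✓
  (0,5): δ = 136.22°  ·
  (1,2): δ = 124.54°  ·
  (1,3): δ = 59.20°  ✓
  (1,4): δ = 23.53°  ✓
  (1,5): δ = 91.00°  ·
  (2,3): δ = 114.66°  ·
  (2,4): δ = 31.93°  ✓
  (2,5): δ = 35.54°  ✓
  (3,4): δ = 97.27°  ·
  (3,5): δ = 29.80°  ✓
  (4,5): δ = 112.53°  ·
antipodal pairs: 7

count = 7; pairs: (0,3), (0,4), (1,3), (1,4), (2,4), (2,5), (3,5)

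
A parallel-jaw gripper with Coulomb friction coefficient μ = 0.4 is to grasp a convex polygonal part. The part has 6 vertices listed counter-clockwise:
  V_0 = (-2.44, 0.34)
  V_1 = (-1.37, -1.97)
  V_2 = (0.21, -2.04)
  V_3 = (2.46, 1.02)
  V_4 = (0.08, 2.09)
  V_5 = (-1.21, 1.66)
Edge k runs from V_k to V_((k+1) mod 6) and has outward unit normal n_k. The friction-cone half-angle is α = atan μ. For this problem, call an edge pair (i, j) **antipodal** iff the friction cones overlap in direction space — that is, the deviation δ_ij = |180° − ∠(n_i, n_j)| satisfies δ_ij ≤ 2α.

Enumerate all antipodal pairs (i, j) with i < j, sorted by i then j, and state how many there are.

count = 5; pairs: (0,3), (1,3), (1,4), (2,4), (2,5)

α = atan 0.4 = 21.80°;  2α = 43.60°
n_0 = (-0.9074, -0.4203)
n_1 = (-0.0443, -0.9990)
n_2 = (+0.8057, -0.5924)
n_3 = (+0.4100, +0.9121)
n_4 = (-0.3162, +0.9487)
n_5 = (-0.7316, +0.6817)
  (0,1): δ = 117.39°  ·
  (0,2): δ = 61.18°  ·
  (0,3): δ = 40.94°  ✓
  (0,4): δ = 83.58°  ·
  (0,5): δ = 112.17°  ·
  (1,2): δ = 123.79°  ·
  (1,3): δ = 21.67°  ✓
  (1,4): δ = 20.97°  ✓
  (1,5): δ = 49.56°  ·
  (2,3): δ = 77.88°  ·
  (2,4): δ = 35.24°  ✓
  (2,5): δ = 6.65°  ✓
  (3,4): δ = 137.36°  ·
  (3,5): δ = 108.77°  ·
  (4,5): δ = 151.41°  ·
antipodal pairs: 5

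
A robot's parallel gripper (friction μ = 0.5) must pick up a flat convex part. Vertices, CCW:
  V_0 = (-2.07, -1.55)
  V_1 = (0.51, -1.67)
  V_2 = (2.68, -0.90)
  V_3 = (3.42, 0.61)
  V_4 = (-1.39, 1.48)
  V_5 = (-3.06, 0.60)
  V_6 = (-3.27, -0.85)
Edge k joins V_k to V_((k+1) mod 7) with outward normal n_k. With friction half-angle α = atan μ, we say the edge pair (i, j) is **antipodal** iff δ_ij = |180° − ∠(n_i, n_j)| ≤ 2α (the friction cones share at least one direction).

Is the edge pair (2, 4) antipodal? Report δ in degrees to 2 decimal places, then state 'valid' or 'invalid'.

α = atan 0.5 = 26.57°;  2α = 53.13°
edge 2: e_2 = (+0.74, +1.51);  n_2 = (+0.8980, -0.4401)
edge 4: e_4 = (-1.67, -0.88);  n_4 = (-0.4662, +0.8847)
∠(n_2, n_4) = 143.89°
δ = |180° − 143.89°| = 36.11°
36.11° ≤ 2α = 53.13°  →  valid

δ = 36.11°, valid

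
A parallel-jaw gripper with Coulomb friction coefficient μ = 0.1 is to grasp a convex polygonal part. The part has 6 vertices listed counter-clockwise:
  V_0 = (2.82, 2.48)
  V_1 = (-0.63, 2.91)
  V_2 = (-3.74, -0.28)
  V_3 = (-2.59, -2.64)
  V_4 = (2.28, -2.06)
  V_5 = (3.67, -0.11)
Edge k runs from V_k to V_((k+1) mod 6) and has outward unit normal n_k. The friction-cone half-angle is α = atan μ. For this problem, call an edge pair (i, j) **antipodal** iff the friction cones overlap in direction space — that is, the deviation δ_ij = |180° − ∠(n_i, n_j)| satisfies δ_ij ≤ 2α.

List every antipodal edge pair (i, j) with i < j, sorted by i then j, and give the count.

α = atan 0.1 = 5.71°;  2α = 11.42°
n_0 = (+0.1237, +0.9923)
n_1 = (-0.7160, +0.6981)
n_2 = (-0.8990, -0.4380)
n_3 = (+0.1183, -0.9930)
n_4 = (+0.8143, -0.5804)
n_5 = (+0.9501, +0.3118)
  (0,1): δ = 127.17°  ·
  (0,2): δ = 56.92°  ·
  (0,3): δ = 13.90°  ·
  (0,4): δ = 61.62°  ·
  (0,5): δ = 115.27°  ·
  (1,2): δ = 109.75°  ·
  (1,3): δ = 38.94°  ·
  (1,4): δ = 8.79°  ✓
  (1,5): δ = 62.44°  ·
  (2,3): δ = 109.19°  ·
  (2,4): δ = 61.46°  ·
  (2,5): δ = 7.81°  ✓
  (3,4): δ = 132.27°  ·
  (3,5): δ = 78.62°  ·
  (4,5): δ = 126.35°  ·
antipodal pairs: 2

count = 2; pairs: (1,4), (2,5)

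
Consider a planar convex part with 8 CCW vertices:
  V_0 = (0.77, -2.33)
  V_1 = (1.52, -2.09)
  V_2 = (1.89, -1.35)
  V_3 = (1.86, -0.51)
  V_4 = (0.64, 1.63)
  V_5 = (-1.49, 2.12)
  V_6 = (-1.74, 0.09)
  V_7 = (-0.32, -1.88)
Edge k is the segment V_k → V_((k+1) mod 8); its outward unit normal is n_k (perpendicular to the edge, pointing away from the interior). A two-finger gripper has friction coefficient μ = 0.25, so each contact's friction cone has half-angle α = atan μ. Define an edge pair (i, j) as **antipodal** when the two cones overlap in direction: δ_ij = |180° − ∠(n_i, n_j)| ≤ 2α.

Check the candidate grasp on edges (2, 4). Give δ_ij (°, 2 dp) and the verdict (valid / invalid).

α = atan 0.25 = 14.04°;  2α = 28.07°
edge 2: e_2 = (-0.03, +0.84);  n_2 = (+0.9994, +0.0357)
edge 4: e_4 = (-2.13, +0.49);  n_4 = (+0.2242, +0.9745)
∠(n_2, n_4) = 75.00°
δ = |180° − 75.00°| = 105.00°
105.00° > 2α = 28.07°  →  invalid

δ = 105.00°, invalid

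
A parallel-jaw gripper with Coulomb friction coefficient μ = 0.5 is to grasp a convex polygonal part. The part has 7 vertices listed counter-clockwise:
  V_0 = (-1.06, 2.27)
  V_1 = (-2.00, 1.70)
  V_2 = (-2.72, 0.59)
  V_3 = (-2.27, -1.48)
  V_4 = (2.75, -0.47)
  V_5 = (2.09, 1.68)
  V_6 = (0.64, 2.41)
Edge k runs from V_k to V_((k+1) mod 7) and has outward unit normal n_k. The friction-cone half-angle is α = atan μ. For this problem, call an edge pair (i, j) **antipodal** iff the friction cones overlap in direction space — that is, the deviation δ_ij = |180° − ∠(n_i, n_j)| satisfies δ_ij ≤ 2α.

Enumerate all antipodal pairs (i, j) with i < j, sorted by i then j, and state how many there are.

count = 7; pairs: (0,3), (1,3), (1,4), (2,4), (2,5), (3,5), (3,6)

α = atan 0.5 = 26.57°;  2α = 53.13°
n_0 = (-0.5185, +0.8551)
n_1 = (-0.8390, +0.5442)
n_2 = (-0.9772, -0.2124)
n_3 = (+0.1972, -0.9804)
n_4 = (+0.9560, +0.2935)
n_5 = (+0.4497, +0.8932)
n_6 = (-0.0821, +0.9966)
  (0,1): δ = 154.20°  ·
  (0,2): δ = 108.97°  ·
  (0,3): δ = 19.86°  ✓
  (0,4): δ = 75.83°  ·
  (0,5): δ = 122.05°  ·
  (0,6): δ = 153.48°  ·
  (1,2): δ = 134.77°  ·
  (1,3): δ = 45.65°  ✓
  (1,4): δ = 50.03°  ✓
  (1,5): δ = 96.25°  ·
  (1,6): δ = 127.68°  ·
  (2,3): δ = 90.89°  ·
  (2,4): δ = 4.80°  ✓
  (2,5): δ = 51.01°  ✓
  (2,6): δ = 82.44°  ·
  (3,4): δ = 84.31°  ·
  (3,5): δ = 38.10°  ✓
  (3,6): δ = 6.67°  ✓
  (4,5): δ = 133.79°  ·
  (4,6): δ = 102.36°  ·
  (5,6): δ = 148.57°  ·
antipodal pairs: 7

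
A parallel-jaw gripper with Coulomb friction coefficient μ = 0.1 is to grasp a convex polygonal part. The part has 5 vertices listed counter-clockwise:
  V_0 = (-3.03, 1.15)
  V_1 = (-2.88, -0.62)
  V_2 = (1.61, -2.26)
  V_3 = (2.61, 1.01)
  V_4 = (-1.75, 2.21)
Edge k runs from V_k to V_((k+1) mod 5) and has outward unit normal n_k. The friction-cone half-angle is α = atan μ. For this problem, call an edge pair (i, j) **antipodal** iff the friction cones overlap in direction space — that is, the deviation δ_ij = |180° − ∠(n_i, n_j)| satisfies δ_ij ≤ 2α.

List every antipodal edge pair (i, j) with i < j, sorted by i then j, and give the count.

count = 1; pairs: (1,3)

α = atan 0.1 = 5.71°;  2α = 11.42°
n_0 = (-0.9964, -0.0844)
n_1 = (-0.3431, -0.9393)
n_2 = (+0.9563, -0.2924)
n_3 = (+0.2654, +0.9641)
n_4 = (-0.6378, +0.7702)
  (0,1): δ = 114.91°  ·
  (0,2): δ = 21.85°  ·
  (0,3): δ = 69.77°  ·
  (0,4): δ = 124.79°  ·
  (1,2): δ = 86.94°  ·
  (1,3): δ = 4.68°  ✓
  (1,4): δ = 59.69°  ·
  (2,3): δ = 88.38°  ·
  (2,4): δ = 33.37°  ·
  (3,4): δ = 124.98°  ·
antipodal pairs: 1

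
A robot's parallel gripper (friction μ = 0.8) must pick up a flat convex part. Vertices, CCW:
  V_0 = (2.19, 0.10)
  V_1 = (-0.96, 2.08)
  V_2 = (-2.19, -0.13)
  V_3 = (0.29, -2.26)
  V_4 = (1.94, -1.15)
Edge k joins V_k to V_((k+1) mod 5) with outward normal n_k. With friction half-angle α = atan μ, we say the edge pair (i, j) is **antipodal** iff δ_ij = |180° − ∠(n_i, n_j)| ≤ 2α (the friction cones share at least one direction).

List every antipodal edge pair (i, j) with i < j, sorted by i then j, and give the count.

count = 5; pairs: (0,2), (0,3), (1,3), (1,4), (2,4)

α = atan 0.8 = 38.66°;  2α = 77.32°
n_0 = (+0.5322, +0.8466)
n_1 = (-0.8738, +0.4863)
n_2 = (-0.6515, -0.7586)
n_3 = (+0.5582, -0.8297)
n_4 = (+0.9806, -0.1961)
  (0,1): δ = 86.95°  ·
  (0,2): δ = 8.51°  ✓
  (0,3): δ = 66.08°  ✓
  (0,4): δ = 110.84°  ·
  (1,2): δ = 101.56°  ·
  (1,3): δ = 26.97°  ✓
  (1,4): δ = 17.79°  ✓
  (2,3): δ = 105.41°  ·
  (2,4): δ = 60.65°  ✓
  (3,4): δ = 135.24°  ·
antipodal pairs: 5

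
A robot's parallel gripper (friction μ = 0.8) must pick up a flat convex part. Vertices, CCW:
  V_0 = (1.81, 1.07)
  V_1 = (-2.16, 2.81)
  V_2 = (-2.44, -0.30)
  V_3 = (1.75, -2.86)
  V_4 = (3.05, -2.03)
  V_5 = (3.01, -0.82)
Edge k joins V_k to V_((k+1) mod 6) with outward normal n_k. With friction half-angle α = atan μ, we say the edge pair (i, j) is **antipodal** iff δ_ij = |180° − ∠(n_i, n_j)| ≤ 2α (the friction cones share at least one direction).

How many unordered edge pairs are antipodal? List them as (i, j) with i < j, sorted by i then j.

count = 8; pairs: (0,1), (0,2), (0,3), (1,3), (1,4), (1,5), (2,4), (2,5)

α = atan 0.8 = 38.66°;  2α = 77.32°
n_0 = (+0.4014, +0.9159)
n_1 = (-0.9960, +0.0897)
n_2 = (-0.5214, -0.8533)
n_3 = (+0.5381, -0.8429)
n_4 = (+0.9995, +0.0330)
n_5 = (+0.8442, +0.5360)
  (0,1): δ = 71.48°  ✓
  (0,2): δ = 7.76°  ✓
  (0,3): δ = 56.22°  ✓
  (0,4): δ = 115.56°  ·
  (0,5): δ = 146.08°  ·
  (1,2): δ = 116.28°  ·
  (1,3): δ = 52.30°  ✓
  (1,4): δ = 7.04°  ✓
  (1,5): δ = 37.56°  ✓
  (2,3): δ = 116.02°  ·
  (2,4): δ = 56.68°  ✓
  (2,5): δ = 26.16°  ✓
  (3,4): δ = 120.66°  ·
  (3,5): δ = 90.14°  ·
  (4,5): δ = 149.48°  ·
antipodal pairs: 8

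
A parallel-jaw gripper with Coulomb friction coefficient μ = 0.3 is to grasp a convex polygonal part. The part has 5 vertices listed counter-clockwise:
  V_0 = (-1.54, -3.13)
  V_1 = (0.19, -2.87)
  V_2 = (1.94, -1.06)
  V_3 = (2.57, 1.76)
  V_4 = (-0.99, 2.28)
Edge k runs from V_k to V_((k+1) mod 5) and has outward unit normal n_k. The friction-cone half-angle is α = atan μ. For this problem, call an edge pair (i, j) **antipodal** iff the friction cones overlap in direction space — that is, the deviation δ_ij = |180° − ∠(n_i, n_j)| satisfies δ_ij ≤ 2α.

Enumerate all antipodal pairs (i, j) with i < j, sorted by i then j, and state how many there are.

α = atan 0.3 = 16.70°;  2α = 33.40°
n_0 = (+0.1486, -0.9889)
n_1 = (+0.7189, -0.6951)
n_2 = (+0.9759, -0.2180)
n_3 = (+0.1445, +0.9895)
n_4 = (-0.9949, +0.1011)
  (0,1): δ = 142.58°  ·
  (0,2): δ = 111.14°  ·
  (0,3): δ = 16.86°  ✓
  (0,4): δ = 75.65°  ·
  (1,2): δ = 148.56°  ·
  (1,3): δ = 54.28°  ·
  (1,4): δ = 38.23°  ·
  (2,3): δ = 85.72°  ·
  (2,4): δ = 6.79°  ✓
  (3,4): δ = 87.49°  ·
antipodal pairs: 2

count = 2; pairs: (0,3), (2,4)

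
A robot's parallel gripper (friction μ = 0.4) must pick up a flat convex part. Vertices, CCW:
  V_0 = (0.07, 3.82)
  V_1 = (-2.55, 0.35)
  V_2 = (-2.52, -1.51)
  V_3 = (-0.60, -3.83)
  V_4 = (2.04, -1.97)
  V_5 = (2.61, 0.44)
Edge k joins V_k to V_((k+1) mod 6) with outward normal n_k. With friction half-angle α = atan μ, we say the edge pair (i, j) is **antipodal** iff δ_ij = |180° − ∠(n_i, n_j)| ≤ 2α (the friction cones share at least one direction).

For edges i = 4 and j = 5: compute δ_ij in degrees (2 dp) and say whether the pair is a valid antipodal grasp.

α = atan 0.4 = 21.80°;  2α = 43.60°
edge 4: e_4 = (+0.57, +2.41);  n_4 = (+0.9732, -0.2302)
edge 5: e_5 = (-2.54, +3.38);  n_5 = (+0.7994, +0.6008)
∠(n_4, n_5) = 50.23°
δ = |180° − 50.23°| = 129.77°
129.77° > 2α = 43.60°  →  invalid

δ = 129.77°, invalid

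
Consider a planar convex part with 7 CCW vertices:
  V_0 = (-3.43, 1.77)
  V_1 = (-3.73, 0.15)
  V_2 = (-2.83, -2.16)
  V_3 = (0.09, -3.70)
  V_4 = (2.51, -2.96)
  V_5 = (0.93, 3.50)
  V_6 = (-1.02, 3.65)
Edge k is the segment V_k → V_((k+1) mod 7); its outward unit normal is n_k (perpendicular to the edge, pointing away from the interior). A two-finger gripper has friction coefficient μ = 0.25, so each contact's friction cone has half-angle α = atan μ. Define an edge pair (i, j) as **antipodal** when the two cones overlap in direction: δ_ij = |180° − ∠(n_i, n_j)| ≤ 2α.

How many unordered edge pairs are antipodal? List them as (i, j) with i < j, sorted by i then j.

α = atan 0.25 = 14.04°;  2α = 28.07°
n_0 = (-0.9833, +0.1821)
n_1 = (-0.9318, -0.3630)
n_2 = (-0.4665, -0.8845)
n_3 = (+0.2924, -0.9563)
n_4 = (+0.9714, +0.2376)
n_5 = (+0.0767, +0.9971)
n_6 = (-0.6151, +0.7885)
  (0,1): δ = 148.22°  ·
  (0,2): δ = 107.32°  ·
  (0,3): δ = 62.51°  ·
  (0,4): δ = 24.24°  ✓
  (0,5): δ = 96.09°  ·
  (0,6): δ = 138.45°  ·
  (1,2): δ = 139.09°  ·
  (1,3): δ = 94.28°  ·
  (1,4): δ = 7.54°  ✓
  (1,5): δ = 64.31°  ·
  (1,6): δ = 106.67°  ·
  (2,3): δ = 135.19°  ·
  (2,4): δ = 48.45°  ·
  (2,5): δ = 23.41°  ✓
  (2,6): δ = 65.76°  ·
  (3,4): δ = 93.26°  ·
  (3,5): δ = 21.40°  ✓
  (3,6): δ = 20.95°  ✓
  (4,5): δ = 108.14°  ·
  (4,6): δ = 65.79°  ·
  (5,6): δ = 137.64°  ·
antipodal pairs: 5

count = 5; pairs: (0,4), (1,4), (2,5), (3,5), (3,6)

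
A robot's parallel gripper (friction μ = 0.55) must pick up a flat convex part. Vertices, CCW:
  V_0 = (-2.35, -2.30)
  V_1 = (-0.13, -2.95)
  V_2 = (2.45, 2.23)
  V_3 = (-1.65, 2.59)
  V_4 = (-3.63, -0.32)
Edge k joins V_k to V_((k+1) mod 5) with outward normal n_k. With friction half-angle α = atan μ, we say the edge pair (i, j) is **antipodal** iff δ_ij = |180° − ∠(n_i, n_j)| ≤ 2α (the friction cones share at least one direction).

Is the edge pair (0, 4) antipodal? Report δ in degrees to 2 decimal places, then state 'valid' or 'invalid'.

δ = 139.20°, invalid

α = atan 0.55 = 28.81°;  2α = 57.62°
edge 0: e_0 = (+2.22, -0.65);  n_0 = (-0.2810, -0.9597)
edge 4: e_4 = (+1.28, -1.98);  n_4 = (-0.8398, -0.5429)
∠(n_0, n_4) = 40.80°
δ = |180° − 40.80°| = 139.20°
139.20° > 2α = 57.62°  →  invalid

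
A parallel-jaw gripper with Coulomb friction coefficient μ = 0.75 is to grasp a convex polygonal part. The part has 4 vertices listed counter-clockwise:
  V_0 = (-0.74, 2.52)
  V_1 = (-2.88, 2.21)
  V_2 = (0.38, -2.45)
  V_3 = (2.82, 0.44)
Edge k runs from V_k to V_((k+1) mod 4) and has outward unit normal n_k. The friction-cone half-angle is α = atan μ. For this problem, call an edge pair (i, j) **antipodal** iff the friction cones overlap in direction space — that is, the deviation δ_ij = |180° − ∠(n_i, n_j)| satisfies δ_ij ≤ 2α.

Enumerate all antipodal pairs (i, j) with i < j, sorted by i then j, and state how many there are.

α = atan 0.75 = 36.87°;  2α = 73.74°
n_0 = (-0.1434, +0.9897)
n_1 = (-0.8194, -0.5732)
n_2 = (+0.7641, -0.6451)
n_3 = (+0.5045, +0.8634)
  (0,1): δ = 63.27°  ✓
  (0,2): δ = 41.58°  ✓
  (0,3): δ = 141.46°  ·
  (1,2): δ = 75.15°  ·
  (1,3): δ = 24.73°  ✓
  (2,3): δ = 80.12°  ·
antipodal pairs: 3

count = 3; pairs: (0,1), (0,2), (1,3)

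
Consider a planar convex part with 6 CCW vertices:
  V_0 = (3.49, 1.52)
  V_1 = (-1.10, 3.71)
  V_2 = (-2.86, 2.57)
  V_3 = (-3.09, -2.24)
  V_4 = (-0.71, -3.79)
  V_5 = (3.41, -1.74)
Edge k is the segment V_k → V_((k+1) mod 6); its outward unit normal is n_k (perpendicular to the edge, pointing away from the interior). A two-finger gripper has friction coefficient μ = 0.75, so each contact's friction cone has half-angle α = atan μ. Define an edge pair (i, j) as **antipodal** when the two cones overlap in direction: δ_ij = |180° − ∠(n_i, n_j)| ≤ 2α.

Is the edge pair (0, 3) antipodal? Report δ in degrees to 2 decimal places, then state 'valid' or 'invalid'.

δ = 7.57°, valid

α = atan 0.75 = 36.87°;  2α = 73.74°
edge 0: e_0 = (-4.59, +2.19);  n_0 = (+0.4306, +0.9025)
edge 3: e_3 = (+2.38, -1.55);  n_3 = (-0.5457, -0.8380)
∠(n_0, n_3) = 172.43°
δ = |180° − 172.43°| = 7.57°
7.57° ≤ 2α = 73.74°  →  valid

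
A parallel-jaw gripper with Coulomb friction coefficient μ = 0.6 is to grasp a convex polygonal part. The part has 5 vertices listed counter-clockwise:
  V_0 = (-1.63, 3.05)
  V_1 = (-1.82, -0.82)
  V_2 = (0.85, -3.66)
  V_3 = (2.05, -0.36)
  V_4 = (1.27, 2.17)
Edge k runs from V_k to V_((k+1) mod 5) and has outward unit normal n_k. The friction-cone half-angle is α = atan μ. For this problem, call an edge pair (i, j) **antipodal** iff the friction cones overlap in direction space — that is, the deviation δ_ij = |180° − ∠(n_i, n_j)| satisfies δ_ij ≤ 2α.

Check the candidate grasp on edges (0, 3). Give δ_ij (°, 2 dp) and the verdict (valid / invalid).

δ = 19.95°, valid

α = atan 0.6 = 30.96°;  2α = 61.93°
edge 0: e_0 = (-0.19, -3.87);  n_0 = (-0.9988, +0.0490)
edge 3: e_3 = (-0.78, +2.53);  n_3 = (+0.9556, +0.2946)
∠(n_0, n_3) = 160.05°
δ = |180° − 160.05°| = 19.95°
19.95° ≤ 2α = 61.93°  →  valid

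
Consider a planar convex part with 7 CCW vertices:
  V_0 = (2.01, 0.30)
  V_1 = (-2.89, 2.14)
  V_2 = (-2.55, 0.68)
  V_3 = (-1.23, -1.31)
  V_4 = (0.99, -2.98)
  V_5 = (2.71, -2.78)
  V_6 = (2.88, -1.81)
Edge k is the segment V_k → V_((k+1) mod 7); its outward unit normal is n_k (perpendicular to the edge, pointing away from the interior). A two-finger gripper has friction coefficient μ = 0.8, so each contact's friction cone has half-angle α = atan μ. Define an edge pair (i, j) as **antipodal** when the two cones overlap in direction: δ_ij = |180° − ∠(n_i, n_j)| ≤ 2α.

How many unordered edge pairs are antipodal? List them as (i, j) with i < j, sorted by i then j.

α = atan 0.8 = 38.66°;  2α = 77.32°
n_0 = (+0.3515, +0.9362)
n_1 = (-0.9739, -0.2268)
n_2 = (-0.8333, -0.5528)
n_3 = (-0.6012, -0.7991)
n_4 = (+0.1155, -0.9933)
n_5 = (+0.9850, -0.1726)
n_6 = (+0.9245, +0.3812)
  (0,1): δ = 56.31°  ✓
  (0,2): δ = 35.86°  ✓
  (0,3): δ = 16.37°  ✓
  (0,4): δ = 27.21°  ✓
  (0,5): δ = 100.64°  ·
  (0,6): δ = 132.99°  ·
  (1,2): δ = 159.55°  ·
  (1,3): δ = 140.06°  ·
  (1,4): δ = 96.48°  ·
  (1,5): δ = 23.05°  ✓
  (1,6): δ = 9.30°  ✓
  (2,3): δ = 160.51°  ·
  (2,4): δ = 116.92°  ·
  (2,5): δ = 43.50°  ✓
  (2,6): δ = 11.15°  ✓
  (3,4): δ = 136.42°  ·
  (3,5): δ = 62.99°  ✓
  (3,6): δ = 30.64°  ✓
  (4,5): δ = 106.57°  ·
  (4,6): δ = 74.23°  ✓
  (5,6): δ = 147.65°  ·
antipodal pairs: 11

count = 11; pairs: (0,1), (0,2), (0,3), (0,4), (1,5), (1,6), (2,5), (2,6), (3,5), (3,6), (4,6)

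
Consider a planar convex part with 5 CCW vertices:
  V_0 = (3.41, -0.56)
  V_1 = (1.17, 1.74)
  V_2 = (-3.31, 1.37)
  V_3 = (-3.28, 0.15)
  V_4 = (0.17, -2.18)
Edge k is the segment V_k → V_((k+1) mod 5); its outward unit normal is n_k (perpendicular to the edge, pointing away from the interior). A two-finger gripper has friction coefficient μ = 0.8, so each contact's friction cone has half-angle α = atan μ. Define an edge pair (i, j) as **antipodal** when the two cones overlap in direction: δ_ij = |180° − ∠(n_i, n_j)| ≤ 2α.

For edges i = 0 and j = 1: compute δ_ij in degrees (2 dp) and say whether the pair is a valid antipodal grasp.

δ = 129.52°, invalid

α = atan 0.8 = 38.66°;  2α = 77.32°
edge 0: e_0 = (-2.24, +2.30);  n_0 = (+0.7164, +0.6977)
edge 1: e_1 = (-4.48, -0.37);  n_1 = (-0.0823, +0.9966)
∠(n_0, n_1) = 50.48°
δ = |180° − 50.48°| = 129.52°
129.52° > 2α = 77.32°  →  invalid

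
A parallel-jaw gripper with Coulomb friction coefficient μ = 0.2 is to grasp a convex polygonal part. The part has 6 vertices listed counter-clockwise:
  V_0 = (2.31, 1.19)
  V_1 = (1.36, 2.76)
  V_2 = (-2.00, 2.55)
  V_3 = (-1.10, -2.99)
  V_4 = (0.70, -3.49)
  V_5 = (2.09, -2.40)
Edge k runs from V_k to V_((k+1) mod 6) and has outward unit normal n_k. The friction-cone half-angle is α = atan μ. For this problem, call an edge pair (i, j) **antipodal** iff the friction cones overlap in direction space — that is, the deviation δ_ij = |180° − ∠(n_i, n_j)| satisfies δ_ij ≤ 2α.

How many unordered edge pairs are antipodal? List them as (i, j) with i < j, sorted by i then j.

α = atan 0.2 = 11.31°;  2α = 22.62°
n_0 = (+0.8556, +0.5177)
n_1 = (-0.0624, +0.9981)
n_2 = (-0.9871, -0.1604)
n_3 = (-0.2676, -0.9635)
n_4 = (+0.6171, -0.7869)
n_5 = (+0.9981, -0.0612)
  (0,1): δ = 117.60°  ·
  (0,2): δ = 21.95°  ✓
  (0,3): δ = 43.30°  ·
  (0,4): δ = 96.92°  ·
  (0,5): δ = 145.32°  ·
  (1,2): δ = 84.35°  ·
  (1,3): δ = 19.10°  ✓
  (1,4): δ = 34.53°  ·
  (1,5): δ = 82.92°  ·
  (2,3): δ = 114.75°  ·
  (2,4): δ = 61.12°  ·
  (2,5): δ = 12.73°  ✓
  (3,4): δ = 126.37°  ·
  (3,5): δ = 77.98°  ·
  (4,5): δ = 131.61°  ·
antipodal pairs: 3

count = 3; pairs: (0,2), (1,3), (2,5)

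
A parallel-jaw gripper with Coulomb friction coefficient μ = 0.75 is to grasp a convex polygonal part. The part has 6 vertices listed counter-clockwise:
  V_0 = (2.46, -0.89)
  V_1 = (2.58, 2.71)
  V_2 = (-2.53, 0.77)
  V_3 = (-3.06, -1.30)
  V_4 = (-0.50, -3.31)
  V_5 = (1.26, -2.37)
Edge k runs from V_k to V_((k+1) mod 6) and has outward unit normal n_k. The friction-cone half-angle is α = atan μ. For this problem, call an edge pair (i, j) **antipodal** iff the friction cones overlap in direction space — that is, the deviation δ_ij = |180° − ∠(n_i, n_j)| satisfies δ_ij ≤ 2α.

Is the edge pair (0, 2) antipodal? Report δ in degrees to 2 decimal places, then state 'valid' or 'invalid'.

α = atan 0.75 = 36.87°;  2α = 73.74°
edge 0: e_0 = (+0.12, +3.60);  n_0 = (+0.9994, -0.0333)
edge 2: e_2 = (-0.53, -2.07);  n_2 = (-0.9688, +0.2480)
∠(n_0, n_2) = 167.55°
δ = |180° − 167.55°| = 12.45°
12.45° ≤ 2α = 73.74°  →  valid

δ = 12.45°, valid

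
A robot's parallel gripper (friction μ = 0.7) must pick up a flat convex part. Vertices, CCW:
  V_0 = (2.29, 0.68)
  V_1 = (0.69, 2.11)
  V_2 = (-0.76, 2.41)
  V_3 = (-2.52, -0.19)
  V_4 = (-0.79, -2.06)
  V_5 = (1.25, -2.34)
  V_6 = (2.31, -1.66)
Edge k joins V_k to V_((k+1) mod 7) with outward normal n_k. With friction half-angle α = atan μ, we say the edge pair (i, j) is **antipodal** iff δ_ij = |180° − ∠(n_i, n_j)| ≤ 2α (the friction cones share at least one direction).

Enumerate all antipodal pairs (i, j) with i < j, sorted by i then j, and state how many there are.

α = atan 0.7 = 34.99°;  2α = 69.98°
n_0 = (+0.6664, +0.7456)
n_1 = (+0.2026, +0.9793)
n_2 = (-0.8281, +0.5606)
n_3 = (-0.7341, -0.6791)
n_4 = (-0.1360, -0.9907)
n_5 = (+0.5400, -0.8417)
n_6 = (+1.0000, +0.0085)
  (0,1): δ = 149.90°  ·
  (0,2): δ = 82.31°  ·
  (0,3): δ = 5.44°  ✓
  (0,4): δ = 33.97°  ✓
  (0,5): δ = 74.47°  ·
  (0,6): δ = 132.28°  ·
  (1,2): δ = 112.41°  ·
  (1,3): δ = 35.54°  ✓
  (1,4): δ = 3.87°  ✓
  (1,5): δ = 44.37°  ✓
  (1,6): δ = 102.18°  ·
  (2,3): δ = 103.13°  ·
  (2,4): δ = 63.72°  ✓
  (2,5): δ = 23.22°  ✓
  (2,6): δ = 34.58°  ✓
  (3,4): δ = 140.59°  ·
  (3,5): δ = 100.09°  ·
  (3,6): δ = 42.28°  ✓
  (4,5): δ = 139.50°  ·
  (4,6): δ = 81.70°  ·
  (5,6): δ = 122.19°  ·
antipodal pairs: 9

count = 9; pairs: (0,3), (0,4), (1,3), (1,4), (1,5), (2,4), (2,5), (2,6), (3,6)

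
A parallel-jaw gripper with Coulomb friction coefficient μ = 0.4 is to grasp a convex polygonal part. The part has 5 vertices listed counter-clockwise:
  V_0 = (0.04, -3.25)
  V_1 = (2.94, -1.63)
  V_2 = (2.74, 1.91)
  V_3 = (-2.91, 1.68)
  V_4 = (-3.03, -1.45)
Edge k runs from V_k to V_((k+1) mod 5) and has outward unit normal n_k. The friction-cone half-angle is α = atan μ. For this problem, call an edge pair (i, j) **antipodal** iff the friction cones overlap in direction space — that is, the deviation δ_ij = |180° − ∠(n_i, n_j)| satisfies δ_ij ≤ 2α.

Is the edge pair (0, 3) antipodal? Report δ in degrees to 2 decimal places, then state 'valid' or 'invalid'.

δ = 58.62°, invalid

α = atan 0.4 = 21.80°;  2α = 43.60°
edge 0: e_0 = (+2.90, +1.62);  n_0 = (+0.4877, -0.8730)
edge 3: e_3 = (-0.12, -3.13);  n_3 = (-0.9993, +0.0383)
∠(n_0, n_3) = 121.38°
δ = |180° − 121.38°| = 58.62°
58.62° > 2α = 43.60°  →  invalid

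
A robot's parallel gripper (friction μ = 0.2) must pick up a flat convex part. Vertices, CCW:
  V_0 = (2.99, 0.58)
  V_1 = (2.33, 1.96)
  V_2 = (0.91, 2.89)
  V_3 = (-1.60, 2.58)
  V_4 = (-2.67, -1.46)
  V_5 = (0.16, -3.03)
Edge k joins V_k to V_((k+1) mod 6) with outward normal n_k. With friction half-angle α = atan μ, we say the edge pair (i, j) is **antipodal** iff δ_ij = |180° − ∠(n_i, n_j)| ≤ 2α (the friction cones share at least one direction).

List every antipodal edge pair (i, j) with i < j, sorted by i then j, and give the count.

count = 1; pairs: (1,4)

α = atan 0.2 = 11.31°;  2α = 22.62°
n_0 = (+0.9021, +0.4315)
n_1 = (+0.5479, +0.8366)
n_2 = (-0.1226, +0.9925)
n_3 = (-0.9667, +0.2560)
n_4 = (-0.4851, -0.8744)
n_5 = (+0.7870, -0.6170)
  (0,1): δ = 148.78°  ·
  (0,2): δ = 108.52°  ·
  (0,3): δ = 40.39°  ·
  (0,4): δ = 35.42°  ·
  (0,5): δ = 116.35°  ·
  (1,2): δ = 139.74°  ·
  (1,3): δ = 71.61°  ·
  (1,4): δ = 4.20°  ✓
  (1,5): δ = 85.13°  ·
  (2,3): δ = 111.87°  ·
  (2,4): δ = 36.06°  ·
  (2,5): δ = 44.87°  ·
  (3,4): δ = 104.19°  ·
  (3,5): δ = 23.26°  ·
  (4,5): δ = 99.07°  ·
antipodal pairs: 1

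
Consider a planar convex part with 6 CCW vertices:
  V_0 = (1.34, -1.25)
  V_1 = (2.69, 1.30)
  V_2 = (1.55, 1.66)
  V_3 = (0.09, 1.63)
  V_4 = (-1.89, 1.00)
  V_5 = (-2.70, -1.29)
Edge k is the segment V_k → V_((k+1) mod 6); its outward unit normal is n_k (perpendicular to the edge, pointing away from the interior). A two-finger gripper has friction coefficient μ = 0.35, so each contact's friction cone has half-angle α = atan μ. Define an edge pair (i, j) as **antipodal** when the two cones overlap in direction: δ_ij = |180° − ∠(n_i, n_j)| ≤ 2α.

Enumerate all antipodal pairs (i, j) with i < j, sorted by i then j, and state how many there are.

count = 4; pairs: (0,4), (1,5), (2,5), (3,5)

α = atan 0.35 = 19.29°;  2α = 38.58°
n_0 = (+0.8838, -0.4679)
n_1 = (+0.3011, +0.9536)
n_2 = (-0.0205, +0.9998)
n_3 = (-0.3032, +0.9529)
n_4 = (-0.9428, +0.3335)
n_5 = (+0.0099, -1.0000)
  (0,1): δ = 79.63°  ·
  (0,2): δ = 60.93°  ·
  (0,3): δ = 44.45°  ·
  (0,4): δ = 8.42°  ✓
  (0,5): δ = 118.46°  ·
  (1,2): δ = 161.30°  ·
  (1,3): δ = 144.82°  ·
  (1,4): δ = 91.95°  ·
  (1,5): δ = 18.09°  ✓
  (2,3): δ = 163.53°  ·
  (2,4): δ = 110.66°  ·
  (2,5): δ = 0.61°  ✓
  (3,4): δ = 127.13°  ·
  (3,5): δ = 17.08°  ✓
  (4,5): δ = 69.95°  ·
antipodal pairs: 4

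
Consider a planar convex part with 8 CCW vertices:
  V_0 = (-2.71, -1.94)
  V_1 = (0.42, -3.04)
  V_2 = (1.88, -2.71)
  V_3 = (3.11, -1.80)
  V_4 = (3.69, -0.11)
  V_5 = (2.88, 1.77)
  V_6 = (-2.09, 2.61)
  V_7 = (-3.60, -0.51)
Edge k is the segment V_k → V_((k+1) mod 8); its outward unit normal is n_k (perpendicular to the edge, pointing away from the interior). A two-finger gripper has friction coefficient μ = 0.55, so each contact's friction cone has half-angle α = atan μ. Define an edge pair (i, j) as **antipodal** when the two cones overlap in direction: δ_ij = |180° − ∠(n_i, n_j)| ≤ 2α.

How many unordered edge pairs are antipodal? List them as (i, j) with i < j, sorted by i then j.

count = 11; pairs: (0,4), (0,5), (1,5), (1,6), (2,5), (2,6), (3,6), (3,7), (4,6), (4,7), (5,7)

α = atan 0.55 = 28.81°;  2α = 57.62°
n_0 = (-0.3316, -0.9434)
n_1 = (+0.2205, -0.9754)
n_2 = (+0.5948, -0.8039)
n_3 = (+0.9458, -0.3246)
n_4 = (+0.9184, +0.3957)
n_5 = (+0.1667, +0.9860)
n_6 = (-0.9001, +0.4356)
n_7 = (-0.8490, -0.5284)
  (0,1): δ = 147.90°  ·
  (0,2): δ = 124.14°  ·
  (0,3): δ = 89.58°  ·
  (0,4): δ = 47.33°  ✓
  (0,5): δ = 9.77°  ✓
  (0,6): δ = 83.54°  ·
  (0,7): δ = 141.26°  ·
  (1,2): δ = 156.24°  ·
  (1,3): δ = 121.68°  ·
  (1,4): δ = 79.43°  ·
  (1,5): δ = 22.33°  ✓
  (1,6): δ = 51.44°  ✓
  (1,7): δ = 109.16°  ·
  (2,3): δ = 145.44°  ·
  (2,4): δ = 103.19°  ·
  (2,5): δ = 46.09°  ✓
  (2,6): δ = 27.68°  ✓
  (2,7): δ = 85.40°  ·
  (3,4): δ = 137.75°  ·
  (3,5): δ = 80.65°  ·
  (3,6): δ = 6.88°  ✓
  (3,7): δ = 50.84°  ✓
  (4,5): δ = 122.90°  ·
  (4,6): δ = 49.13°  ✓
  (4,7): δ = 8.59°  ✓
  (5,6): δ = 106.23°  ·
  (5,7): δ = 48.51°  ✓
  (6,7): δ = 122.28°  ·
antipodal pairs: 11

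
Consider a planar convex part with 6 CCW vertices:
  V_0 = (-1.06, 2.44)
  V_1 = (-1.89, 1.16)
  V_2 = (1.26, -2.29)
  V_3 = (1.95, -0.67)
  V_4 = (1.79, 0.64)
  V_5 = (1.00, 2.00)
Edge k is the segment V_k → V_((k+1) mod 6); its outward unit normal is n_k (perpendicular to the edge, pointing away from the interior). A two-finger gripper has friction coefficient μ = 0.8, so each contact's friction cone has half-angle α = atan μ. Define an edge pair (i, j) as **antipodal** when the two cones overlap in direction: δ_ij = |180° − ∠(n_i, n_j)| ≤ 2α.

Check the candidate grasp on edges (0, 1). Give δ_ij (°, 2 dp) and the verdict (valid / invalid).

δ = 104.64°, invalid

α = atan 0.8 = 38.66°;  2α = 77.32°
edge 0: e_0 = (-0.83, -1.28);  n_0 = (-0.8390, +0.5441)
edge 1: e_1 = (+3.15, -3.45);  n_1 = (-0.7385, -0.6743)
∠(n_0, n_1) = 75.36°
δ = |180° − 75.36°| = 104.64°
104.64° > 2α = 77.32°  →  invalid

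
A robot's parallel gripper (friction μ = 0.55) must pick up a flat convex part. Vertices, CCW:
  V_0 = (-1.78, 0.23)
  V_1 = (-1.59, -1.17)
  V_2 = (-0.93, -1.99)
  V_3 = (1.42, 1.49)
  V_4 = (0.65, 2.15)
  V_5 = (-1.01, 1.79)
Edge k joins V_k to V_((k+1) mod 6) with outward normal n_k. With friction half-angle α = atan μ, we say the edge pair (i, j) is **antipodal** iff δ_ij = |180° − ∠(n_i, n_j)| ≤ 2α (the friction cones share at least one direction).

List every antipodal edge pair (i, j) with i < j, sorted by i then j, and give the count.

α = atan 0.55 = 28.81°;  2α = 57.62°
n_0 = (-0.9909, -0.1345)
n_1 = (-0.7790, -0.6270)
n_2 = (+0.8287, -0.5596)
n_3 = (+0.6508, +0.7593)
n_4 = (-0.2119, +0.9773)
n_5 = (-0.8967, +0.4426)
  (0,1): δ = 148.90°  ·
  (0,2): δ = 41.76°  ✓
  (0,3): δ = 41.67°  ✓
  (0,4): δ = 94.51°  ·
  (0,5): δ = 146.00°  ·
  (1,2): δ = 72.86°  ·
  (1,3): δ = 10.57°  ✓
  (1,4): δ = 63.41°  ·
  (1,5): δ = 114.90°  ·
  (2,3): δ = 96.57°  ·
  (2,4): δ = 43.73°  ✓
  (2,5): δ = 7.76°  ✓
  (3,4): δ = 127.16°  ·
  (3,5): δ = 75.67°  ·
  (4,5): δ = 128.51°  ·
antipodal pairs: 5

count = 5; pairs: (0,2), (0,3), (1,3), (2,4), (2,5)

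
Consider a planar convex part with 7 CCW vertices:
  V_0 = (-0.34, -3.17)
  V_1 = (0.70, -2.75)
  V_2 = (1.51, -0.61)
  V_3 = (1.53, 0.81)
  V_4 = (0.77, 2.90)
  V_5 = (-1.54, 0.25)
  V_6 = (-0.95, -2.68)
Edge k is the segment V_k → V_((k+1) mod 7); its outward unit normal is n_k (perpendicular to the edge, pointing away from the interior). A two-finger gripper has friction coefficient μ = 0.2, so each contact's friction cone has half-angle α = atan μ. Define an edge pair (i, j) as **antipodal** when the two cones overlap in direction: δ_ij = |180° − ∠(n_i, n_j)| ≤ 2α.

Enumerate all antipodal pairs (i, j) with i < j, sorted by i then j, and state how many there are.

α = atan 0.2 = 11.31°;  2α = 22.62°
n_0 = (+0.3745, -0.9272)
n_1 = (+0.9352, -0.3540)
n_2 = (+0.9999, -0.0141)
n_3 = (+0.9398, +0.3417)
n_4 = (-0.7538, +0.6571)
n_5 = (-0.9803, -0.1974)
n_6 = (-0.6263, -0.7796)
  (0,1): δ = 132.72°  ·
  (0,2): δ = 112.80°  ·
  (0,3): δ = 92.01°  ·
  (0,4): δ = 26.93°  ·
  (0,5): δ = 79.39°  ·
  (0,6): δ = 119.23°  ·
  (1,2): δ = 160.08°  ·
  (1,3): δ = 139.29°  ·
  (1,4): δ = 20.35°  ✓
  (1,5): δ = 32.12°  ·
  (1,6): δ = 71.96°  ·
  (2,3): δ = 159.21°  ·
  (2,4): δ = 40.27°  ·
  (2,5): δ = 12.19°  ✓
  (2,6): δ = 52.03°  ·
  (3,4): δ = 61.06°  ·
  (3,5): δ = 8.60°  ✓
  (3,6): δ = 31.24°  ·
  (4,5): δ = 127.54°  ·
  (4,6): δ = 87.70°  ·
  (5,6): δ = 140.16°  ·
antipodal pairs: 3

count = 3; pairs: (1,4), (2,5), (3,5)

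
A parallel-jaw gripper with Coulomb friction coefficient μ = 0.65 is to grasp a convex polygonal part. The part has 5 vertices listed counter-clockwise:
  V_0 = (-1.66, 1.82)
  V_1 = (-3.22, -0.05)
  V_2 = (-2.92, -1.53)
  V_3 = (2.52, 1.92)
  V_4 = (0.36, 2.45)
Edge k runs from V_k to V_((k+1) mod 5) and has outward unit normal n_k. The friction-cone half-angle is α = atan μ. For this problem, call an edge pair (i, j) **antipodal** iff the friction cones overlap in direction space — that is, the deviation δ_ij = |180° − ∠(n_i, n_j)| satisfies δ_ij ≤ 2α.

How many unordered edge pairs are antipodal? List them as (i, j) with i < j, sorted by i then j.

count = 4; pairs: (0,2), (1,3), (2,3), (2,4)

α = atan 0.65 = 33.02°;  2α = 66.05°
n_0 = (-0.7679, +0.6406)
n_1 = (-0.9801, -0.1987)
n_2 = (+0.5356, -0.8445)
n_3 = (+0.2383, +0.9712)
n_4 = (-0.2977, +0.9546)
  (0,1): δ = 128.71°  ·
  (0,2): δ = 17.78°  ✓
  (0,3): δ = 116.05°  ·
  (0,4): δ = 147.16°  ·
  (1,2): δ = 69.08°  ·
  (1,3): δ = 64.75°  ✓
  (1,4): δ = 95.86°  ·
  (2,3): δ = 46.17°  ✓
  (2,4): δ = 15.06°  ✓
  (3,4): δ = 148.89°  ·
antipodal pairs: 4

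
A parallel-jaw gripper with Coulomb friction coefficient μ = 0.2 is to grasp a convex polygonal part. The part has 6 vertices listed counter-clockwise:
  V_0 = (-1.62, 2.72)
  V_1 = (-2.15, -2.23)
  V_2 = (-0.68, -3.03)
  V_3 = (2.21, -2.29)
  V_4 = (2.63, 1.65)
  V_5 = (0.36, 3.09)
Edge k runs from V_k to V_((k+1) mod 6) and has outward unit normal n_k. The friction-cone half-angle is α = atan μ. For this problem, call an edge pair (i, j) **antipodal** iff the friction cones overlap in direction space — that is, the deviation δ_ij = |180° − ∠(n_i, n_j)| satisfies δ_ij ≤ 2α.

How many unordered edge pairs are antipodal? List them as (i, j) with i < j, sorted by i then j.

α = atan 0.2 = 11.31°;  2α = 22.62°
n_0 = (-0.9943, +0.1065)
n_1 = (-0.4780, -0.8784)
n_2 = (+0.2481, -0.9687)
n_3 = (+0.9944, -0.1060)
n_4 = (+0.5357, +0.8444)
n_5 = (-0.1837, +0.9830)
  (0,1): δ = 112.44°  ·
  (0,2): δ = 69.53°  ·
  (0,3): δ = 0.03°  ✓
  (0,4): δ = 63.72°  ·
  (0,5): δ = 106.70°  ·
  (1,2): δ = 137.08°  ·
  (1,3): δ = 67.53°  ·
  (1,4): δ = 3.83°  ✓
  (1,5): δ = 39.14°  ·
  (2,3): δ = 110.45°  ·
  (2,4): δ = 46.75°  ·
  (2,5): δ = 3.78°  ✓
  (3,4): δ = 116.30°  ·
  (3,5): δ = 73.33°  ·
  (4,5): δ = 137.03°  ·
antipodal pairs: 3

count = 3; pairs: (0,3), (1,4), (2,5)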